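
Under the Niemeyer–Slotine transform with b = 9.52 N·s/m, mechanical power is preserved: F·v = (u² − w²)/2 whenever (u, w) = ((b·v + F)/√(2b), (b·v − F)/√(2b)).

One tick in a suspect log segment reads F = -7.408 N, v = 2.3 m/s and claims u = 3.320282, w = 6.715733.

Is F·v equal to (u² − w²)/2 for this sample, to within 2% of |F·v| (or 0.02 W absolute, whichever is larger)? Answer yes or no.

F·v = (-7.408)×2.3 = -17.038400 W.
(u² − w²)/2 = (11.024273 − 45.101070)/2 = -17.038399 W.
|Δ| = 0.000001;  2% of max(1, |F·v|) = 0.340768.

yes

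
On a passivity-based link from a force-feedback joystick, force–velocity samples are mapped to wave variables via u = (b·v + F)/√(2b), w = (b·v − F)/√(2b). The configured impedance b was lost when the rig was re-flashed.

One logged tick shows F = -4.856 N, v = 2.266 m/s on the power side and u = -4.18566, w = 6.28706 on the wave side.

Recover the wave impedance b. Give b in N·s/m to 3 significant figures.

b = 0.43 N·s/m

u + w = 2.10140;  u + w = √(2b)·v, so √(2b) = 2.10140/2.266 = 0.92736.
b = (√(2b))²/2 = 0.86000/2 = 0.43000.
(Check via u − w = 2F/√(2b): u − w = -10.47272, 2F/√(2b) = -10.47273.)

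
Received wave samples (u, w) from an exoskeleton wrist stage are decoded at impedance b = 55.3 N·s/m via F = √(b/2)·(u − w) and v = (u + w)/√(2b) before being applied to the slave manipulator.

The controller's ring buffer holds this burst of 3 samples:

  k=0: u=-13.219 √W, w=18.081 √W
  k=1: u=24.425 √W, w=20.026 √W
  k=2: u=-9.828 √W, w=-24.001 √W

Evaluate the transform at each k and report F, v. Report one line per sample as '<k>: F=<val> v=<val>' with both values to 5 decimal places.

k=0: u−w=-31.30000, u+w=4.86200; √(b/2)=5.25833, √(2b)=10.51665; F=5.25833×(-31.3)=-164.58563, v=4.86200/10.51665=0.46231
k=1: u−w=4.39900, u+w=44.45100; √(b/2)=5.25833, √(2b)=10.51665; F=5.25833×4.399=23.13138, v=44.45100/10.51665=4.22672
k=2: u−w=14.17300, u+w=-33.82900; √(b/2)=5.25833, √(2b)=10.51665; F=5.25833×14.173=74.52626, v=-33.82900/10.51665=-3.21671

0: F=-164.58563 v=0.46231
1: F=23.13138 v=4.22672
2: F=74.52626 v=-3.21671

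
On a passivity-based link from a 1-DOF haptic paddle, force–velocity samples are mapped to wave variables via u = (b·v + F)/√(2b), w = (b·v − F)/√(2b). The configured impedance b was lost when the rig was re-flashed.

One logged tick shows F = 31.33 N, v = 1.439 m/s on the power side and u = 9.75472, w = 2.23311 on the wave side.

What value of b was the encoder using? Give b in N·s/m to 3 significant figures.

u + w = 11.98783;  u + w = √(2b)·v, so √(2b) = 11.98783/1.439 = 8.33067.
b = (√(2b))²/2 = 69.40001/2 = 34.70001.
(Check via u − w = 2F/√(2b): u − w = 7.52161, 2F/√(2b) = 7.52161.)

b = 34.7 N·s/m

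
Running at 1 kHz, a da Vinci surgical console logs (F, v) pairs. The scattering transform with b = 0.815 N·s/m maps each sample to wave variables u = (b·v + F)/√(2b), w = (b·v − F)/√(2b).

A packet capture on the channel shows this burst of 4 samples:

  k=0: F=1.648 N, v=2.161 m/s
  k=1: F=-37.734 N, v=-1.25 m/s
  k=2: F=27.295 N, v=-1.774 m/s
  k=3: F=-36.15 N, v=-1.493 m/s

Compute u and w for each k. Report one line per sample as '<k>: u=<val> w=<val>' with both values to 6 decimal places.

k=0: b·v=0.815×2.161=1.761215; √(2b)=1.276715; u=(1.761215+1.648)/1.276715=2.670303, w=(1.761215−1.648)/1.276715=0.088677
k=1: b·v=0.815×(-1.25)=-1.018750; √(2b)=1.276715; u=(-1.018750+(-37.734))/1.276715=-30.353496, w=(-1.018750−(-37.734))/1.276715=28.757603
k=2: b·v=0.815×(-1.774)=-1.445810; √(2b)=1.276715; u=(-1.445810+27.295)/1.276715=20.246648, w=(-1.445810−27.295)/1.276715=-22.511540
k=3: b·v=0.815×(-1.493)=-1.216795; √(2b)=1.276715; u=(-1.216795+(-36.15))/1.276715=-29.267933, w=(-1.216795−(-36.15))/1.276715=27.361798

0: u=2.670303 w=0.088677
1: u=-30.353496 w=28.757603
2: u=20.246648 w=-22.511540
3: u=-29.267933 w=27.361798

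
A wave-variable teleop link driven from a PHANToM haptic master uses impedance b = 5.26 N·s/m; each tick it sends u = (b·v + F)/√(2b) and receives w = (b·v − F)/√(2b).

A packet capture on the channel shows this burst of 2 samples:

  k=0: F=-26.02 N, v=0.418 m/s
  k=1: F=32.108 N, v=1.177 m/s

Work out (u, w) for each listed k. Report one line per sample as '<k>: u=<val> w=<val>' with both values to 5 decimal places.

0: u=-7.34443 w=8.70019
1: u=11.80809 w=-7.99055

k=0: b·v=5.26×0.418=2.19868; √(2b)=3.24345; u=(2.19868+(-26.02))/3.24345=-7.34443, w=(2.19868−(-26.02))/3.24345=8.70019
k=1: b·v=5.26×1.177=6.19102; √(2b)=3.24345; u=(6.19102+32.108)/3.24345=11.80809, w=(6.19102−32.108)/3.24345=-7.99055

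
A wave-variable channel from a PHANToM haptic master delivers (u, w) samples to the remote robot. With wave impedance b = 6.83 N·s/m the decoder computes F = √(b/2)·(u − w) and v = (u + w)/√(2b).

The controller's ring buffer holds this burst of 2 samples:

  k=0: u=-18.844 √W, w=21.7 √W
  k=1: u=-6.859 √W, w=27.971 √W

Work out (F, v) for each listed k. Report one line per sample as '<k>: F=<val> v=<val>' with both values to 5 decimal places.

0: F=-74.92417 v=0.77274
1: F=-64.36486 v=5.71221

k=0: u−w=-40.54400, u+w=2.85600; √(b/2)=1.84797, √(2b)=3.69594; F=1.84797×(-40.544)=-74.92417, v=2.85600/3.69594=0.77274
k=1: u−w=-34.83000, u+w=21.11200; √(b/2)=1.84797, √(2b)=3.69594; F=1.84797×(-34.83)=-64.36486, v=21.11200/3.69594=5.71221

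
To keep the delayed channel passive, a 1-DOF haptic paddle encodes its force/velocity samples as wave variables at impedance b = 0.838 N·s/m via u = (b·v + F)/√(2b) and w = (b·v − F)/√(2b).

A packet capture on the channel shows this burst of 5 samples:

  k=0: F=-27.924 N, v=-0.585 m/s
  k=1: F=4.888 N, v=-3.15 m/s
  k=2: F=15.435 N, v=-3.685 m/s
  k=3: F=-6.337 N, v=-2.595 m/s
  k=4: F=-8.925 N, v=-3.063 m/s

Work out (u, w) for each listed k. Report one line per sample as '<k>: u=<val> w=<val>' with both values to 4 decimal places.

0: u=-21.9482 w=21.1909
1: u=1.7367 w=-5.8147
2: u=9.5373 w=-14.3079
3: u=-6.5747 w=3.2152
4: u=-8.8767 w=4.9113

k=0: b·v=0.838×(-0.585)=-0.4902; √(2b)=1.2946; u=(-0.4902+(-27.924))/1.2946=-21.9482, w=(-0.4902−(-27.924))/1.2946=21.1909
k=1: b·v=0.838×(-3.15)=-2.6397; √(2b)=1.2946; u=(-2.6397+4.888)/1.2946=1.7367, w=(-2.6397−4.888)/1.2946=-5.8147
k=2: b·v=0.838×(-3.685)=-3.0880; √(2b)=1.2946; u=(-3.0880+15.435)/1.2946=9.5373, w=(-3.0880−15.435)/1.2946=-14.3079
k=3: b·v=0.838×(-2.595)=-2.1746; √(2b)=1.2946; u=(-2.1746+(-6.337))/1.2946=-6.5747, w=(-2.1746−(-6.337))/1.2946=3.2152
k=4: b·v=0.838×(-3.063)=-2.5668; √(2b)=1.2946; u=(-2.5668+(-8.925))/1.2946=-8.8767, w=(-2.5668−(-8.925))/1.2946=4.9113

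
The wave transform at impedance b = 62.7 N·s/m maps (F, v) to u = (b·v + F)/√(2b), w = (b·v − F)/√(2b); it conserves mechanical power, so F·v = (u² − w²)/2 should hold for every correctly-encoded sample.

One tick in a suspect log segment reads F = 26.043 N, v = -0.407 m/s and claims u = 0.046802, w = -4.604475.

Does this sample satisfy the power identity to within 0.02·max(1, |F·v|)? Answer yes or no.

yes

F·v = 26.043×(-0.407) = -10.599501 W.
(u² − w²)/2 = (0.002190 − 21.201190)/2 = -10.599500 W.
|Δ| = 0.000001;  2% of max(1, |F·v|) = 0.211990.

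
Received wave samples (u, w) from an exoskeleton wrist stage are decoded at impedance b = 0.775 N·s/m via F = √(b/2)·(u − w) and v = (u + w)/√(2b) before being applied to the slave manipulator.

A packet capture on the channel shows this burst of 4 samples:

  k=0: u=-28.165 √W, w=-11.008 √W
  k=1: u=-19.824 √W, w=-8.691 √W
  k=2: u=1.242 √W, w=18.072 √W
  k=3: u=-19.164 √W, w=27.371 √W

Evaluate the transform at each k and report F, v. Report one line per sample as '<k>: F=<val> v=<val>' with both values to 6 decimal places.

0: F=-10.680146 v=-31.464511
1: F=-6.930237 v=-22.903799
2: F=-10.476591 v=15.513378
3: F=-28.967804 v=6.592021

k=0: u−w=-17.157000, u+w=-39.173000; √(b/2)=0.622495, √(2b)=1.244990; F=0.622495×(-17.157)=-10.680146, v=-39.173000/1.244990=-31.464511
k=1: u−w=-11.133000, u+w=-28.515000; √(b/2)=0.622495, √(2b)=1.244990; F=0.622495×(-11.133)=-6.930237, v=-28.515000/1.244990=-22.903799
k=2: u−w=-16.830000, u+w=19.314000; √(b/2)=0.622495, √(2b)=1.244990; F=0.622495×(-16.83)=-10.476591, v=19.314000/1.244990=15.513378
k=3: u−w=-46.535000, u+w=8.207000; √(b/2)=0.622495, √(2b)=1.244990; F=0.622495×(-46.535)=-28.967804, v=8.207000/1.244990=6.592021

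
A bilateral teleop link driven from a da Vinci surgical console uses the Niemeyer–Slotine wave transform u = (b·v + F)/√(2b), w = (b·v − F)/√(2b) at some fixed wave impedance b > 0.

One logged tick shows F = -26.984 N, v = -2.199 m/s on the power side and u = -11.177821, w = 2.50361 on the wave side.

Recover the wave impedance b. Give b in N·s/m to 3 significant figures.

b = 7.78 N·s/m

u + w = -8.674211;  u + w = √(2b)·v, so √(2b) = -8.674211/(-2.199) = 3.944616.
b = (√(2b))²/2 = 15.559997/2 = 7.779998.
(Check via u − w = 2F/√(2b): u − w = -13.681431, 2F/√(2b) = -13.681432.)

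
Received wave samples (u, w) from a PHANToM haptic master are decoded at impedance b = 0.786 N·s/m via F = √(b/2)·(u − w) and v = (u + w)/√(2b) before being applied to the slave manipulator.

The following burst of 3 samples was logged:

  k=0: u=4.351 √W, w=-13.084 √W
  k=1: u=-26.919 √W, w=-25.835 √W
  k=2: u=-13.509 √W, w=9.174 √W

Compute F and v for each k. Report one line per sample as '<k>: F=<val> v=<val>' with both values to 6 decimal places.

k=0: u−w=17.435000, u+w=-8.733000; √(b/2)=0.626897, √(2b)=1.253794; F=0.626897×17.435=10.929951, v=-8.733000/1.253794=-6.965258
k=1: u−w=-1.084000, u+w=-52.754000; √(b/2)=0.626897, √(2b)=1.253794; F=0.626897×(-1.084)=-0.679556, v=-52.754000/1.253794=-42.075484
k=2: u−w=-22.683000, u+w=-4.335000; √(b/2)=0.626897, √(2b)=1.253794; F=0.626897×(-22.683)=-14.219907, v=-4.335000/1.253794=-3.457505

0: F=10.929951 v=-6.965258
1: F=-0.679556 v=-42.075484
2: F=-14.219907 v=-3.457505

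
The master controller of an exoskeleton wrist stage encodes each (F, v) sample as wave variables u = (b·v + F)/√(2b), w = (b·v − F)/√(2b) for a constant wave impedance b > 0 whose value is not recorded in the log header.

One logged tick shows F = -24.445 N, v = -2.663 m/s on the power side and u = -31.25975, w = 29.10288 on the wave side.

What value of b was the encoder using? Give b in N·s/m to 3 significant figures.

u + w = -2.15687;  u + w = √(2b)·v, so √(2b) = -2.15687/(-2.663) = 0.80994.
b = (√(2b))²/2 = 0.65600/2 = 0.32800.
(Check via u − w = 2F/√(2b): u − w = -60.36263, 2F/√(2b) = -60.36250.)

b = 0.328 N·s/m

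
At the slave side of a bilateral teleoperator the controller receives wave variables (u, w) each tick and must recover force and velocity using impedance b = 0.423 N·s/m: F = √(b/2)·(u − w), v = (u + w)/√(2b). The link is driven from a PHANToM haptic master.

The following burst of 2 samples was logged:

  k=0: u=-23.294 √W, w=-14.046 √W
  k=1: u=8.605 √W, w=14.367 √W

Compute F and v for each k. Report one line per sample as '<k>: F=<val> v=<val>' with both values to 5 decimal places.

k=0: u−w=-9.24800, u+w=-37.34000; √(b/2)=0.45989, √(2b)=0.91978; F=0.45989×(-9.248)=-4.25307, v=-37.34000/0.91978=-40.59655
k=1: u−w=-5.76200, u+w=22.97200; √(b/2)=0.45989, √(2b)=0.91978; F=0.45989×(-5.762)=-2.64989, v=22.97200/0.91978=24.97547

0: F=-4.25307 v=-40.59655
1: F=-2.64989 v=24.97547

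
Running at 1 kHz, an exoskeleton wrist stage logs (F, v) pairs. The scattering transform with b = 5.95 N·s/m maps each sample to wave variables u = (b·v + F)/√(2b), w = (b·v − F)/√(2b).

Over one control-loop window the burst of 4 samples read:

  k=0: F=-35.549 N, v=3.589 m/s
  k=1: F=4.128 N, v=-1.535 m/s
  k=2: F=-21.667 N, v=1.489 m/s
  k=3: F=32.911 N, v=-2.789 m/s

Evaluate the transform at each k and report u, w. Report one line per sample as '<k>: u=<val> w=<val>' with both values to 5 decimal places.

k=0: b·v=5.95×3.589=21.35455; √(2b)=3.44964; u=(21.35455+(-35.549))/3.44964=-4.11477, w=(21.35455−(-35.549))/3.44964=16.49552
k=1: b·v=5.95×(-1.535)=-9.13325; √(2b)=3.44964; u=(-9.13325+4.128)/3.44964=-1.45095, w=(-9.13325−4.128)/3.44964=-3.84424
k=2: b·v=5.95×1.489=8.85955; √(2b)=3.44964; u=(8.85955+(-21.667))/3.44964=-3.71269, w=(8.85955−(-21.667))/3.44964=8.84920
k=3: b·v=5.95×(-2.789)=-16.59455; √(2b)=3.44964; u=(-16.59455+32.911)/3.44964=4.72990, w=(-16.59455−32.911)/3.44964=-14.35094

0: u=-4.11477 w=16.49552
1: u=-1.45095 w=-3.84424
2: u=-3.71269 w=8.84920
3: u=4.72990 w=-14.35094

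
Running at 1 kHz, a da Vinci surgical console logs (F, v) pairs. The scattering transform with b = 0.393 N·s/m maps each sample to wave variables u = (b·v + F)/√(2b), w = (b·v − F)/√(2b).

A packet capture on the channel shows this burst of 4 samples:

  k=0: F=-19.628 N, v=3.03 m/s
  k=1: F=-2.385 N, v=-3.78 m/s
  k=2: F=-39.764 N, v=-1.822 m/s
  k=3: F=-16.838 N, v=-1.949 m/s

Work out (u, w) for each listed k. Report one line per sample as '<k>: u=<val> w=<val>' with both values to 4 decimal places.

0: u=-20.7962 w=23.4825
1: u=-4.3658 w=1.0145
2: u=-45.6593 w=44.0440
3: u=-19.8563 w=18.1284

k=0: b·v=0.393×3.03=1.1908; √(2b)=0.8866; u=(1.1908+(-19.628))/0.8866=-20.7962, w=(1.1908−(-19.628))/0.8866=23.4825
k=1: b·v=0.393×(-3.78)=-1.4855; √(2b)=0.8866; u=(-1.4855+(-2.385))/0.8866=-4.3658, w=(-1.4855−(-2.385))/0.8866=1.0145
k=2: b·v=0.393×(-1.822)=-0.7160; √(2b)=0.8866; u=(-0.7160+(-39.764))/0.8866=-45.6593, w=(-0.7160−(-39.764))/0.8866=44.0440
k=3: b·v=0.393×(-1.949)=-0.7660; √(2b)=0.8866; u=(-0.7660+(-16.838))/0.8866=-19.8563, w=(-0.7660−(-16.838))/0.8866=18.1284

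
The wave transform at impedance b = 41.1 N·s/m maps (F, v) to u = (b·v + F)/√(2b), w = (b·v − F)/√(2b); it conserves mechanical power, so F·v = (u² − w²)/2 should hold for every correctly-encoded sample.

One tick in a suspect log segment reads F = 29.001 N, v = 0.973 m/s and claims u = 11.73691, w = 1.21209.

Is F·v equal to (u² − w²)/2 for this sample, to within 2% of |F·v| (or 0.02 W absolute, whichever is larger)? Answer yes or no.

F·v = 29.001×0.973 = 28.2180 W.
(u² − w²)/2 = (137.7551 − 1.4692)/2 = 68.1429 W.
|Δ| = 39.9250;  2% of max(1, |F·v|) = 0.5644.

no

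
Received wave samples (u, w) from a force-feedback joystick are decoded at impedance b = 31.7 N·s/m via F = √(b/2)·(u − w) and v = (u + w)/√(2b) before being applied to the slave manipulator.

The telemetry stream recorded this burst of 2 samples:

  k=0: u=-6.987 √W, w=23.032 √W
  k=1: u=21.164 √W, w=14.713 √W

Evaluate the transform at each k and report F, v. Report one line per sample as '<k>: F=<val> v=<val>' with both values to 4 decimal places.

k=0: u−w=-30.0190, u+w=16.0450; √(b/2)=3.9812, √(2b)=7.9624; F=3.9812×(-30.019)=-119.5118, v=16.0450/7.9624=2.0151
k=1: u−w=6.4510, u+w=35.8770; √(b/2)=3.9812, √(2b)=7.9624; F=3.9812×6.451=25.6828, v=35.8770/7.9624=4.5058

0: F=-119.5118 v=2.0151
1: F=25.6828 v=4.5058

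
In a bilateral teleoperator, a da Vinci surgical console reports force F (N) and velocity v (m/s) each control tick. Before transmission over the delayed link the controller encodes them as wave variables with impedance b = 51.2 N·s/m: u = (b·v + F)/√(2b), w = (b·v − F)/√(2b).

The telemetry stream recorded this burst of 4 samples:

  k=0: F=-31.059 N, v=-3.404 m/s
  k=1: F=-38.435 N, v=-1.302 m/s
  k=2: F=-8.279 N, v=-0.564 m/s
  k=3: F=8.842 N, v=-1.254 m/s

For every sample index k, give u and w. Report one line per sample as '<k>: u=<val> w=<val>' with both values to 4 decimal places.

k=0: b·v=51.2×(-3.404)=-174.2848; √(2b)=10.1193; u=(-174.2848+(-31.059))/10.1193=-20.2923, w=(-174.2848−(-31.059))/10.1193=-14.1537
k=1: b·v=51.2×(-1.302)=-66.6624; √(2b)=10.1193; u=(-66.6624+(-38.435))/10.1193=-10.3858, w=(-66.6624−(-38.435))/10.1193=-2.7895
k=2: b·v=51.2×(-0.564)=-28.8768; √(2b)=10.1193; u=(-28.8768+(-8.279))/10.1193=-3.6718, w=(-28.8768−(-8.279))/10.1193=-2.0355
k=3: b·v=51.2×(-1.254)=-64.2048; √(2b)=10.1193; u=(-64.2048+8.842)/10.1193=-5.4710, w=(-64.2048−8.842)/10.1193=-7.2186

0: u=-20.2923 w=-14.1537
1: u=-10.3858 w=-2.7895
2: u=-3.6718 w=-2.0355
3: u=-5.4710 w=-7.2186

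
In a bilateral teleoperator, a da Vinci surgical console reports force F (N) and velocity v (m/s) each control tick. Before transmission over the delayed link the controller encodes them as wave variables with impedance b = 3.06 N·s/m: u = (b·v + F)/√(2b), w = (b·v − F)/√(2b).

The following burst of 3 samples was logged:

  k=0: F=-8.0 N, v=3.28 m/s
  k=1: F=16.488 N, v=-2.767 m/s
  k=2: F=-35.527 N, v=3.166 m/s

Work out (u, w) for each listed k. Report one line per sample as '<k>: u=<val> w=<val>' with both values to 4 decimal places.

k=0: b·v=3.06×3.28=10.0368; √(2b)=2.4739; u=(10.0368+(-8.0))/2.4739=0.8233, w=(10.0368−(-8.0))/2.4739=7.2909
k=1: b·v=3.06×(-2.767)=-8.4670; √(2b)=2.4739; u=(-8.4670+16.488)/2.4739=3.2423, w=(-8.4670−16.488)/2.4739=-10.0875
k=2: b·v=3.06×3.166=9.6880; √(2b)=2.4739; u=(9.6880+(-35.527))/2.4739=-10.4448, w=(9.6880−(-35.527))/2.4739=18.2771

0: u=0.8233 w=7.2909
1: u=3.2423 w=-10.0875
2: u=-10.4448 w=18.2771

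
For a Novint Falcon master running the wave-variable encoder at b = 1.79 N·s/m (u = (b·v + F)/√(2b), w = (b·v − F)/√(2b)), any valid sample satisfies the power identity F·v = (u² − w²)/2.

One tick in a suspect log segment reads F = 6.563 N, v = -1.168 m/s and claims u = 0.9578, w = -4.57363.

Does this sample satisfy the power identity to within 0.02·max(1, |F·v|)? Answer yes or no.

no

F·v = 6.563×(-1.168) = -7.6656 W.
(u² − w²)/2 = (0.9174 − 20.9181)/2 = -10.0004 W.
|Δ| = 2.3348;  2% of max(1, |F·v|) = 0.1533.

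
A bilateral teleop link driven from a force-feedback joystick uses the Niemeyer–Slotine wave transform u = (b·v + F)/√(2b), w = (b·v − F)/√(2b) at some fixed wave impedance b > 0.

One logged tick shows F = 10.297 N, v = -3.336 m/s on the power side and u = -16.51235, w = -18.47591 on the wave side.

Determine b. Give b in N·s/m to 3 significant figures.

u + w = -34.9883;  u + w = √(2b)·v, so √(2b) = -34.9883/(-3.336) = 10.4881.
b = (√(2b))²/2 = 110.0000/2 = 55.0000.
(Check via u − w = 2F/√(2b): u − w = 1.9636, 2F/√(2b) = 1.9636.)

b = 55 N·s/m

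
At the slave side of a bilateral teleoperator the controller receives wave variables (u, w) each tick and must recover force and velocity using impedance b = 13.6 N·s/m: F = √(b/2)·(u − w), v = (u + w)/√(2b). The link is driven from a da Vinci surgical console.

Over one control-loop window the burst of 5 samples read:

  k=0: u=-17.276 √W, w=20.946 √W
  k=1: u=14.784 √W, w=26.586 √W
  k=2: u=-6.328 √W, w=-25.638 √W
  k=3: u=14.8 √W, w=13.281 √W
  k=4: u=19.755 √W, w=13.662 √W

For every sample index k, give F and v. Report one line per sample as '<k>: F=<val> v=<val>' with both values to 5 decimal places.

0: F=-99.67078 v=0.70369
1: F=-30.77585 v=7.93234
2: F=50.35432 v=-6.12920
3: F=3.96107 v=5.38429
4: F=15.88860 v=6.40742

k=0: u−w=-38.22200, u+w=3.67000; √(b/2)=2.60768, √(2b)=5.21536; F=2.60768×(-38.222)=-99.67078, v=3.67000/5.21536=0.70369
k=1: u−w=-11.80200, u+w=41.37000; √(b/2)=2.60768, √(2b)=5.21536; F=2.60768×(-11.802)=-30.77585, v=41.37000/5.21536=7.93234
k=2: u−w=19.31000, u+w=-31.96600; √(b/2)=2.60768, √(2b)=5.21536; F=2.60768×19.31=50.35432, v=-31.96600/5.21536=-6.12920
k=3: u−w=1.51900, u+w=28.08100; √(b/2)=2.60768, √(2b)=5.21536; F=2.60768×1.519=3.96107, v=28.08100/5.21536=5.38429
k=4: u−w=6.09300, u+w=33.41700; √(b/2)=2.60768, √(2b)=5.21536; F=2.60768×6.093=15.88860, v=33.41700/5.21536=6.40742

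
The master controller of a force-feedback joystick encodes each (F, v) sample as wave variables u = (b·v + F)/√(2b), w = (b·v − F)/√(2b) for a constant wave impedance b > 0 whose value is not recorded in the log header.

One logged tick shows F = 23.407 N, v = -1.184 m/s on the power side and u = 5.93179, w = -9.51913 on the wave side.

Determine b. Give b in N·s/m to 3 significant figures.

b = 4.59 N·s/m

u + w = -3.5873;  u + w = √(2b)·v, so √(2b) = -3.5873/(-1.184) = 3.0298.
b = (√(2b))²/2 = 9.1800/2 = 4.5900.
(Check via u − w = 2F/√(2b): u − w = 15.4509, 2F/√(2b) = 15.4509.)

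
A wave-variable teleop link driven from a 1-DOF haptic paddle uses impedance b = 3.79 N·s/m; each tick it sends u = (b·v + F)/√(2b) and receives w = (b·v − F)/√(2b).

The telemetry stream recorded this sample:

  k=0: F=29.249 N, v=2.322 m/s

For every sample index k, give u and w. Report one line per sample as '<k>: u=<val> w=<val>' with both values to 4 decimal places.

0: u=13.8202 w=-7.4273

k=0: b·v=3.79×2.322=8.8004; √(2b)=2.7532; u=(8.8004+29.249)/2.7532=13.8202, w=(8.8004−29.249)/2.7532=-7.4273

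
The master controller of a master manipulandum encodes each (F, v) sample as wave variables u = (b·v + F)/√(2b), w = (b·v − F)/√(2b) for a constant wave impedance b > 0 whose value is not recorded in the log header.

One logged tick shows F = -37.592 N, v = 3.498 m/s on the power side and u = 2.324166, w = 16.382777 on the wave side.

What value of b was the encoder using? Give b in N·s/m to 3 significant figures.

b = 14.3 N·s/m

u + w = 18.706943;  u + w = √(2b)·v, so √(2b) = 18.706943/3.498 = 5.347897.
b = (√(2b))²/2 = 28.600000/2 = 14.300000.
(Check via u − w = 2F/√(2b): u − w = -14.058611, 2F/√(2b) = -14.058611.)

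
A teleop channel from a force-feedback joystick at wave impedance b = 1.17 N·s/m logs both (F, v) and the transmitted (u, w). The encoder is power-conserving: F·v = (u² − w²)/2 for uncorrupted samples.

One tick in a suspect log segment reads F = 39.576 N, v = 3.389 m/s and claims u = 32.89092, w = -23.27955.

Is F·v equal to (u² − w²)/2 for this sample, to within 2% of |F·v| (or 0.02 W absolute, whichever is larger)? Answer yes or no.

no

F·v = 39.576×3.389 = 134.1231 W.
(u² − w²)/2 = (1081.8126 − 541.9374)/2 = 269.9376 W.
|Δ| = 135.8145;  2% of max(1, |F·v|) = 2.6825.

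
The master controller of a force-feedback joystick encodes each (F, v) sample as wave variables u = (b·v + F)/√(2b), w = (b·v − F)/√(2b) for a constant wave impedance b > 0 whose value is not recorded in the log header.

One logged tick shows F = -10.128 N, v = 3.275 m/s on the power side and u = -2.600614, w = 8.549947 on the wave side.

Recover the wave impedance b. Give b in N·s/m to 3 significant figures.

u + w = 5.949333;  u + w = √(2b)·v, so √(2b) = 5.949333/3.275 = 1.816590.
b = (√(2b))²/2 = 3.300000/2 = 1.650000.
(Check via u − w = 2F/√(2b): u − w = -11.150561, 2F/√(2b) = -11.150561.)

b = 1.65 N·s/m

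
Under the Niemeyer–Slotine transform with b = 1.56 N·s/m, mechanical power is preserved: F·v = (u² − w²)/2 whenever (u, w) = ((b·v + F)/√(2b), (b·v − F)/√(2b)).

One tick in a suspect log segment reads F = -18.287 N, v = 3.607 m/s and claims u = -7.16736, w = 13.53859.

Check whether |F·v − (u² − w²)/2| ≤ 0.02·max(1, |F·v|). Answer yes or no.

F·v = (-18.287)×3.607 = -65.9612 W.
(u² − w²)/2 = (51.3710 − 183.2934)/2 = -65.9612 W.
|Δ| = 0.0000;  2% of max(1, |F·v|) = 1.3192.

yes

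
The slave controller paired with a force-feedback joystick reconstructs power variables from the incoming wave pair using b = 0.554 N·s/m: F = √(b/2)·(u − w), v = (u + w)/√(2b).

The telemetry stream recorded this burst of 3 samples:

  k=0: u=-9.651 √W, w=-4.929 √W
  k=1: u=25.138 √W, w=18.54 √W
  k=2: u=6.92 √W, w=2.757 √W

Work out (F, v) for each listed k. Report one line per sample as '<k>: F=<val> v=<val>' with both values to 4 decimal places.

0: F=-2.4852 v=-13.8512
1: F=3.4726 v=41.4947
2: F=2.1910 v=9.1933

k=0: u−w=-4.7220, u+w=-14.5800; √(b/2)=0.5263, √(2b)=1.0526; F=0.5263×(-4.722)=-2.4852, v=-14.5800/1.0526=-13.8512
k=1: u−w=6.5980, u+w=43.6780; √(b/2)=0.5263, √(2b)=1.0526; F=0.5263×6.598=3.4726, v=43.6780/1.0526=41.4947
k=2: u−w=4.1630, u+w=9.6770; √(b/2)=0.5263, √(2b)=1.0526; F=0.5263×4.163=2.1910, v=9.6770/1.0526=9.1933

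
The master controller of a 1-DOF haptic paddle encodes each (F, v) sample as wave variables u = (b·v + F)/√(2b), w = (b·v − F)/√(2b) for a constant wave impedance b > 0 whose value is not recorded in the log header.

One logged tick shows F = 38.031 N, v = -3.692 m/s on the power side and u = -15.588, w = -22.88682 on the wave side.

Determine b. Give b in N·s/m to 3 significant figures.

b = 54.3 N·s/m

u + w = -38.47482;  u + w = √(2b)·v, so √(2b) = -38.47482/(-3.692) = 10.42113.
b = (√(2b))²/2 = 108.60000/2 = 54.30000.
(Check via u − w = 2F/√(2b): u − w = 7.29882, 2F/√(2b) = 7.29882.)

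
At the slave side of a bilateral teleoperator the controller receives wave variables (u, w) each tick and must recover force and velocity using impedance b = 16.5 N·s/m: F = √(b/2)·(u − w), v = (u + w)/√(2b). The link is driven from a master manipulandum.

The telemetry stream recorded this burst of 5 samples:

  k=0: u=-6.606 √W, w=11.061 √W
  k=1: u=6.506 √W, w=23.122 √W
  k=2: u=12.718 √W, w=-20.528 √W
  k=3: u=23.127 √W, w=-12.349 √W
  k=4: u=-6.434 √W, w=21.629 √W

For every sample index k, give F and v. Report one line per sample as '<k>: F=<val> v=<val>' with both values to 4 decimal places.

k=0: u−w=-17.6670, u+w=4.4550; √(b/2)=2.8723, √(2b)=5.7446; F=2.8723×(-17.667)=-50.7446, v=4.4550/5.7446=0.7755
k=1: u−w=-16.6160, u+w=29.6280; √(b/2)=2.8723, √(2b)=5.7446; F=2.8723×(-16.616)=-47.7258, v=29.6280/5.7446=5.1576
k=2: u−w=33.2460, u+w=-7.8100; √(b/2)=2.8723, √(2b)=5.7446; F=2.8723×33.246=95.4919, v=-7.8100/5.7446=-1.3595
k=3: u−w=35.4760, u+w=10.7780; √(b/2)=2.8723, √(2b)=5.7446; F=2.8723×35.476=101.8971, v=10.7780/5.7446=1.8762
k=4: u−w=-28.0630, u+w=15.1950; √(b/2)=2.8723, √(2b)=5.7446; F=2.8723×(-28.063)=-80.6048, v=15.1950/5.7446=2.6451

0: F=-50.7446 v=0.7755
1: F=-47.7258 v=5.1576
2: F=95.4919 v=-1.3595
3: F=101.8971 v=1.8762
4: F=-80.6048 v=2.6451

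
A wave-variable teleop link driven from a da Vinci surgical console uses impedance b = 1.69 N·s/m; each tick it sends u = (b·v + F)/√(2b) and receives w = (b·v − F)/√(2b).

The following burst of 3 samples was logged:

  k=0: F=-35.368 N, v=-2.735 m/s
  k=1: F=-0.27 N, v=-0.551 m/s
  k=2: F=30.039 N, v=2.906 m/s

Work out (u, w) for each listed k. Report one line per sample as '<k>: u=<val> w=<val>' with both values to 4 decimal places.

0: u=-21.7518 w=16.7235
1: u=-0.6534 w=-0.3596
2: u=19.0104 w=-13.6678

k=0: b·v=1.69×(-2.735)=-4.6221; √(2b)=1.8385; u=(-4.6221+(-35.368))/1.8385=-21.7518, w=(-4.6221−(-35.368))/1.8385=16.7235
k=1: b·v=1.69×(-0.551)=-0.9312; √(2b)=1.8385; u=(-0.9312+(-0.27))/1.8385=-0.6534, w=(-0.9312−(-0.27))/1.8385=-0.3596
k=2: b·v=1.69×2.906=4.9111; √(2b)=1.8385; u=(4.9111+30.039)/1.8385=19.0104, w=(4.9111−30.039)/1.8385=-13.6678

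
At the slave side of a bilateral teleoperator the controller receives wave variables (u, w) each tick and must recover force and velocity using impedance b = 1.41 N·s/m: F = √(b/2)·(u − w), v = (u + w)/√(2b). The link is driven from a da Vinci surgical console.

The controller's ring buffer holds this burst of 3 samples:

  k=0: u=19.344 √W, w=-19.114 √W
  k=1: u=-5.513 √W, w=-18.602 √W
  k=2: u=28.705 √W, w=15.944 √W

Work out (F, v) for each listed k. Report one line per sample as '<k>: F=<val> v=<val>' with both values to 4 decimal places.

0: F=32.2910 v=0.1370
1: F=10.9901 v=-14.3603
2: F=10.7147 v=26.5881

k=0: u−w=38.4580, u+w=0.2300; √(b/2)=0.8396, √(2b)=1.6793; F=0.8396×38.458=32.2910, v=0.2300/1.6793=0.1370
k=1: u−w=13.0890, u+w=-24.1150; √(b/2)=0.8396, √(2b)=1.6793; F=0.8396×13.089=10.9901, v=-24.1150/1.6793=-14.3603
k=2: u−w=12.7610, u+w=44.6490; √(b/2)=0.8396, √(2b)=1.6793; F=0.8396×12.761=10.7147, v=44.6490/1.6793=26.5881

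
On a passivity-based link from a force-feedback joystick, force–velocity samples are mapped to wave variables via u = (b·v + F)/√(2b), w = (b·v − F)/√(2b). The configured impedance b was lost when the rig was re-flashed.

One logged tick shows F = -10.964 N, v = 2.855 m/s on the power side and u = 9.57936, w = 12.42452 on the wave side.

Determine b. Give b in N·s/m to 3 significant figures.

u + w = 22.0039;  u + w = √(2b)·v, so √(2b) = 22.0039/2.855 = 7.7071.
b = (√(2b))²/2 = 59.4000/2 = 29.7000.
(Check via u − w = 2F/√(2b): u − w = -2.8452, 2F/√(2b) = -2.8452.)

b = 29.7 N·s/m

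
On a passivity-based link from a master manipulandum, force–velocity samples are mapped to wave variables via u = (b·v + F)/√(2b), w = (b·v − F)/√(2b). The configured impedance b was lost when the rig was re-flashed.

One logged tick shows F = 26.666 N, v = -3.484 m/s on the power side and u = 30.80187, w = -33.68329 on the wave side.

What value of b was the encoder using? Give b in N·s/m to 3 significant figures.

u + w = -2.88142;  u + w = √(2b)·v, so √(2b) = -2.88142/(-3.484) = 0.82704.
b = (√(2b))²/2 = 0.68400/2 = 0.34200.
(Check via u − w = 2F/√(2b): u − w = 64.48516, 2F/√(2b) = 64.48511.)

b = 0.342 N·s/m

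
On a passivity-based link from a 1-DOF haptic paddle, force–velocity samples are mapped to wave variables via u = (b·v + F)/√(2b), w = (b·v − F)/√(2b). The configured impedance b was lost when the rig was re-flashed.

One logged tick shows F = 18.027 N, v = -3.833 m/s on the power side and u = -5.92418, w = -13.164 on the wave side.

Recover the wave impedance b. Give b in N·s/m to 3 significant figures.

b = 12.4 N·s/m

u + w = -19.08818;  u + w = √(2b)·v, so √(2b) = -19.08818/(-3.833) = 4.97996.
b = (√(2b))²/2 = 24.79998/2 = 12.39999.
(Check via u − w = 2F/√(2b): u − w = 7.23982, 2F/√(2b) = 7.23982.)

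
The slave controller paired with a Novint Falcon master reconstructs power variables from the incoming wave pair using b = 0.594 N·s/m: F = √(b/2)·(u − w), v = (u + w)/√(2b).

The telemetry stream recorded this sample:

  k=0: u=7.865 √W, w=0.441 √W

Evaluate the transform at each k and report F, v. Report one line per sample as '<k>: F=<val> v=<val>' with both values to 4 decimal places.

k=0: u−w=7.4240, u+w=8.3060; √(b/2)=0.5450, √(2b)=1.0900; F=0.5450×7.424=4.0459, v=8.3060/1.0900=7.6205

0: F=4.0459 v=7.6205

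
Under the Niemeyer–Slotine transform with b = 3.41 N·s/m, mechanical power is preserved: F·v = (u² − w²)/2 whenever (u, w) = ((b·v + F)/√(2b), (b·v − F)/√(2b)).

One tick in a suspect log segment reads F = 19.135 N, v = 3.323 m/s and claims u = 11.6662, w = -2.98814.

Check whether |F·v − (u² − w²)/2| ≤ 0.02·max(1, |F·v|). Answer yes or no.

F·v = 19.135×3.323 = 63.58561 W.
(u² − w²)/2 = (136.10022 − 8.92898)/2 = 63.58562 W.
|Δ| = 0.00002;  2% of max(1, |F·v|) = 1.27171.

yes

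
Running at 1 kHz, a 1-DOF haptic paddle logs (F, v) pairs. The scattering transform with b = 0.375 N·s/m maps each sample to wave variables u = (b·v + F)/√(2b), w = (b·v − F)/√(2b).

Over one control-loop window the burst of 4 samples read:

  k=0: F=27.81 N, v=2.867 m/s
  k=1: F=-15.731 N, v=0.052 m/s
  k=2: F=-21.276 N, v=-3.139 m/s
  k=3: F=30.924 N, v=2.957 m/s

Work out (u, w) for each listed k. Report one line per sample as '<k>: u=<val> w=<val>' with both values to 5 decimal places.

k=0: b·v=0.375×2.867=1.07512; √(2b)=0.86603; u=(1.07512+27.81)/0.86603=33.35367, w=(1.07512−27.81)/0.86603=-30.87077
k=1: b·v=0.375×0.052=0.01950; √(2b)=0.86603; u=(0.01950+(-15.731))/0.86603=-18.14208, w=(0.01950−(-15.731))/0.86603=18.18711
k=2: b·v=0.375×(-3.139)=-1.17712; √(2b)=0.86603; u=(-1.17712+(-21.276))/0.86603=-25.92664, w=(-1.17712−(-21.276))/0.86603=23.20818
k=3: b·v=0.375×2.957=1.10887; √(2b)=0.86603; u=(1.10887+30.924)/0.86603=36.98838, w=(1.10887−30.924)/0.86603=-34.42754

0: u=33.35367 w=-30.87077
1: u=-18.14208 w=18.18711
2: u=-25.92664 w=23.20818
3: u=36.98838 w=-34.42754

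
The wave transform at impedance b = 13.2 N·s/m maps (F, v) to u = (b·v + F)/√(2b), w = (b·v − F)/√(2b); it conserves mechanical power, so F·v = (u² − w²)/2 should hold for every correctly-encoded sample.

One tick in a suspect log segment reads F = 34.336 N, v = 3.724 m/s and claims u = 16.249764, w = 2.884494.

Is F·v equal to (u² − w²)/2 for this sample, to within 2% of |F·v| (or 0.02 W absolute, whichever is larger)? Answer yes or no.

yes

F·v = 34.336×3.724 = 127.867264 W.
(u² − w²)/2 = (264.054830 − 8.320306)/2 = 127.867262 W.
|Δ| = 0.000002;  2% of max(1, |F·v|) = 2.557345.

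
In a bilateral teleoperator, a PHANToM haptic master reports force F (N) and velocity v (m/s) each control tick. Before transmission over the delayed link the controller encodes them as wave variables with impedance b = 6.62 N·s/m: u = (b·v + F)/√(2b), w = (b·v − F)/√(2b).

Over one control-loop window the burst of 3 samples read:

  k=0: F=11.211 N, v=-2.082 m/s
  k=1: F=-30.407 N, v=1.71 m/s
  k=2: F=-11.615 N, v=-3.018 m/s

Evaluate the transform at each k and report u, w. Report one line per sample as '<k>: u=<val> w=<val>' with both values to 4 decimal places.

0: u=-0.7068 w=-6.8689
1: u=-5.2455 w=11.4677
2: u=-8.6829 w=-2.2987

k=0: b·v=6.62×(-2.082)=-13.7828; √(2b)=3.6387; u=(-13.7828+11.211)/3.6387=-0.7068, w=(-13.7828−11.211)/3.6387=-6.8689
k=1: b·v=6.62×1.71=11.3202; √(2b)=3.6387; u=(11.3202+(-30.407))/3.6387=-5.2455, w=(11.3202−(-30.407))/3.6387=11.4677
k=2: b·v=6.62×(-3.018)=-19.9792; √(2b)=3.6387; u=(-19.9792+(-11.615))/3.6387=-8.6829, w=(-19.9792−(-11.615))/3.6387=-2.2987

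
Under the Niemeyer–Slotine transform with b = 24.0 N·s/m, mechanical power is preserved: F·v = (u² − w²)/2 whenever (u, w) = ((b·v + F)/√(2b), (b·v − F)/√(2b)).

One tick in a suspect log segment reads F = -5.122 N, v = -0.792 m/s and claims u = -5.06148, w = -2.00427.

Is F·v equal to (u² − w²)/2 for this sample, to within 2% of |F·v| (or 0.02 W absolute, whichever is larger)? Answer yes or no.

no

F·v = (-5.122)×(-0.792) = 4.05662 W.
(u² − w²)/2 = (25.61858 − 4.01710)/2 = 10.80074 W.
|Δ| = 6.74412;  2% of max(1, |F·v|) = 0.08113.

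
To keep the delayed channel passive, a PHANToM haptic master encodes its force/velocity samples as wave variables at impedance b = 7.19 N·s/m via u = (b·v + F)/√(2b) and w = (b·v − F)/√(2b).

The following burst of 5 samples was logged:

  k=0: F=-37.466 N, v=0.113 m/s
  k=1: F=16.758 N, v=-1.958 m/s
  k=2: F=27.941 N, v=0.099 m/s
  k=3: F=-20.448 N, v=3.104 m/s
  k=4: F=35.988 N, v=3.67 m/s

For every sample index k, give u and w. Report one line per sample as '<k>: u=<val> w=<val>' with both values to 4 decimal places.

k=0: b·v=7.19×0.113=0.8125; √(2b)=3.7921; u=(0.8125+(-37.466))/3.7921=-9.6658, w=(0.8125−(-37.466))/3.7921=10.0943
k=1: b·v=7.19×(-1.958)=-14.0780; √(2b)=3.7921; u=(-14.0780+16.758)/3.7921=0.7067, w=(-14.0780−16.758)/3.7921=-8.1317
k=2: b·v=7.19×0.099=0.7118; √(2b)=3.7921; u=(0.7118+27.941)/3.7921=7.5559, w=(0.7118−27.941)/3.7921=-7.1805
k=3: b·v=7.19×3.104=22.3178; √(2b)=3.7921; u=(22.3178+(-20.448))/3.7921=0.4931, w=(22.3178−(-20.448))/3.7921=11.2776
k=4: b·v=7.19×3.67=26.3873; √(2b)=3.7921; u=(26.3873+35.988)/3.7921=16.4488, w=(26.3873−35.988)/3.7921=-2.5318

0: u=-9.6658 w=10.0943
1: u=0.7067 w=-8.1317
2: u=7.5559 w=-7.1805
3: u=0.4931 w=11.2776
4: u=16.4488 w=-2.5318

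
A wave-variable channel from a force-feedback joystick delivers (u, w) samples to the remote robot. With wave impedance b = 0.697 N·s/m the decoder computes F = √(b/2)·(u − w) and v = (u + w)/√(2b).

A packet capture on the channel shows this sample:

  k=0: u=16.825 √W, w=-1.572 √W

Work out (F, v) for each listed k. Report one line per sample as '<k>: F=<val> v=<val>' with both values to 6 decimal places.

k=0: u−w=18.397000, u+w=15.253000; √(b/2)=0.590339, √(2b)=1.180678; F=0.590339×18.397=10.860464, v=15.253000/1.180678=12.918851

0: F=10.860464 v=12.918851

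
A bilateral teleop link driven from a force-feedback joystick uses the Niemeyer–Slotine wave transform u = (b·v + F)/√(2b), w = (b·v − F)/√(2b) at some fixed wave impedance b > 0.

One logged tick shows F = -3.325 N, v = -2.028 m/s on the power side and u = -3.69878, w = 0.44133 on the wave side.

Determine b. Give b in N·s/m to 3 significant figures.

u + w = -3.25745;  u + w = √(2b)·v, so √(2b) = -3.25745/(-2.028) = 1.60624.
b = (√(2b))²/2 = 2.58000/2 = 1.29000.
(Check via u − w = 2F/√(2b): u − w = -4.14011, 2F/√(2b) = -4.14011.)

b = 1.29 N·s/m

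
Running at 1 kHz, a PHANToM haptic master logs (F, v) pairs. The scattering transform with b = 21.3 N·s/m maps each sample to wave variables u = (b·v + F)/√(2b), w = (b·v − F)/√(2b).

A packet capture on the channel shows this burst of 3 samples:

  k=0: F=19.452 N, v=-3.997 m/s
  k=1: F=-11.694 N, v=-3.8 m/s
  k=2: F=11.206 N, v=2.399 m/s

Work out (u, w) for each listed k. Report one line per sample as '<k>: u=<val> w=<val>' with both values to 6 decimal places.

k=0: b·v=21.3×(-3.997)=-85.136100; √(2b)=6.526868; u=(-85.136100+19.452)/6.526868=-10.063648, w=(-85.136100−19.452)/6.526868=-16.024241
k=1: b·v=21.3×(-3.8)=-80.940000; √(2b)=6.526868; u=(-80.940000+(-11.694))/6.526868=-14.192719, w=(-80.940000−(-11.694))/6.526868=-10.609377
k=2: b·v=21.3×2.399=51.098700; √(2b)=6.526868; u=(51.098700+11.206)/6.526868=9.545881, w=(51.098700−11.206)/6.526868=6.112074

0: u=-10.063648 w=-16.024241
1: u=-14.192719 w=-10.609377
2: u=9.545881 w=6.112074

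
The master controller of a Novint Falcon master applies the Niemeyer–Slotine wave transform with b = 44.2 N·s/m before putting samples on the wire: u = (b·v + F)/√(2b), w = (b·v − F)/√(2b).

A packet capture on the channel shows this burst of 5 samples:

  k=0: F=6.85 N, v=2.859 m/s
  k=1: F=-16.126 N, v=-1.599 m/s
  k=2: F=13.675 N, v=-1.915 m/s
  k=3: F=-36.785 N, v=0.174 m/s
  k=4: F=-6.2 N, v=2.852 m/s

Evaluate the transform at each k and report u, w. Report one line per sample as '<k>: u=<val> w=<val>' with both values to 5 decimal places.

k=0: b·v=44.2×2.859=126.36780; √(2b)=9.40213; u=(126.36780+6.85)/9.40213=14.16890, w=(126.36780−6.85)/9.40213=12.71178
k=1: b·v=44.2×(-1.599)=-70.67580; √(2b)=9.40213; u=(-70.67580+(-16.126))/9.40213=-9.23214, w=(-70.67580−(-16.126))/9.40213=-5.80186
k=2: b·v=44.2×(-1.915)=-84.64300; √(2b)=9.40213; u=(-84.64300+13.675)/9.40213=-7.54808, w=(-84.64300−13.675)/9.40213=-10.45700
k=3: b·v=44.2×0.174=7.69080; √(2b)=9.40213; u=(7.69080+(-36.785))/9.40213=-3.09443, w=(7.69080−(-36.785))/9.40213=4.73040
k=4: b·v=44.2×2.852=126.05840; √(2b)=9.40213; u=(126.05840+(-6.2))/9.40213=12.74801, w=(126.05840−(-6.2))/9.40213=14.06686

0: u=14.16890 w=12.71178
1: u=-9.23214 w=-5.80186
2: u=-7.54808 w=-10.45700
3: u=-3.09443 w=4.73040
4: u=12.74801 w=14.06686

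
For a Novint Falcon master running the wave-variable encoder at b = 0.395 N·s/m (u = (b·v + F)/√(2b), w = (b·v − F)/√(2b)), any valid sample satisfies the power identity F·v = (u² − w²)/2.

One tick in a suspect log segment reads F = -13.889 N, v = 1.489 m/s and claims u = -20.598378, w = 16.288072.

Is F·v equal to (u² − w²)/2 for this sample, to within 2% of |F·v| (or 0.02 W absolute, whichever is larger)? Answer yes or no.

no

F·v = (-13.889)×1.489 = -20.680721 W.
(u² − w²)/2 = (424.293176 − 265.301289)/2 = 79.495943 W.
|Δ| = 100.176664;  2% of max(1, |F·v|) = 0.413614.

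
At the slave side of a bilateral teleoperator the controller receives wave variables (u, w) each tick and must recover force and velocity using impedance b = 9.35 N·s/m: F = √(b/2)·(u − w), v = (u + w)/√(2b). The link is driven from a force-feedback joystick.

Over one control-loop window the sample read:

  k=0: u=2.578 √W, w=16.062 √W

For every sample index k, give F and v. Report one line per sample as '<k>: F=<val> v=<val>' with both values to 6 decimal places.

k=0: u−w=-13.484000, u+w=18.640000; √(b/2)=2.162175, √(2b)=4.324350; F=2.162175×(-13.484)=-29.154765, v=18.640000/4.324350=4.310475

0: F=-29.154765 v=4.310475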